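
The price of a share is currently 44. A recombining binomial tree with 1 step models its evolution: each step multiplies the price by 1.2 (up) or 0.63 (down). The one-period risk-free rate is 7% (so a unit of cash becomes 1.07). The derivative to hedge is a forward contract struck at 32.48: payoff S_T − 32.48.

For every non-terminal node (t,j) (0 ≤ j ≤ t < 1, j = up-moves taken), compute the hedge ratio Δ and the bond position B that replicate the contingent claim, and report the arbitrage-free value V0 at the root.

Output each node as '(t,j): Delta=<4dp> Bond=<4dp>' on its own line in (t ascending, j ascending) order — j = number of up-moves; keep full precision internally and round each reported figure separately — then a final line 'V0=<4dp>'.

(0,0): Delta=1.0000 Bond=-30.3551
V0=13.6449

Under the risk-neutral measure, an up-move has probability p* = (R−d)/(u−d) = 0.7719 and values discount at R = 1.07.
Terminal values V(1,·): V(1,0)=-4.7600, V(1,1)=20.3200
  t=0,j=0: stock 44.0000 → up 52.8000 (V=20.3200), down 27.7200 (V=-4.7600). Price 13.6449; hedge Δ=1.0000, bond B=-30.3551.
The time-0 hedge costs 13.6449, which is the no-arbitrage price.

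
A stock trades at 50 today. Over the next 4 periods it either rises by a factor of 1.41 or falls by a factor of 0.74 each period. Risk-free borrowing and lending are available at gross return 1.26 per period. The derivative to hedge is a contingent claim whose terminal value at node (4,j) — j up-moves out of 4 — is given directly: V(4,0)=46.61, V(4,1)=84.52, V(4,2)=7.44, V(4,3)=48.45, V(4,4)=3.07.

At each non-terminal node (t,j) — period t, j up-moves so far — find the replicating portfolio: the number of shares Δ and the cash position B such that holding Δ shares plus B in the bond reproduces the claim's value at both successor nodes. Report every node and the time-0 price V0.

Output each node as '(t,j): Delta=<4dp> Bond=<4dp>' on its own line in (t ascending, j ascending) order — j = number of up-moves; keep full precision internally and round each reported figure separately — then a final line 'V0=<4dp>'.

No-arbitrage ⇒ martingale measure with p* = (R−d)/(u−d) = 0.7761.
Terminal values V(4,·): V(4,0)=46.6100, V(4,1)=84.5200, V(4,2)=7.4400, V(4,3)=48.4500, V(4,4)=3.0700
Node (3,0) S=20.2612: V=(p*·84.5200+(1−p*)·46.6100)/1.26=60.3434; Δ=(84.5200−46.6100)/(28.5683−14.9933)=2.7926; B=V−Δ·S=3.7613
Node (3,1) S=38.6058: V=(p*·7.4400+(1−p*)·84.5200)/1.26=19.6006; Δ=(7.4400−84.5200)/(54.4342−28.5683)=-2.9800; B=V−Δ·S=134.6453
Node (3,2) S=73.5597: V=(p*·48.4500+(1−p*)·7.4400)/1.26=31.1656; Δ=(48.4500−7.4400)/(103.7192−54.4342)=0.8321; B=V−Δ·S=-30.0434
Node (3,3) S=140.1610: V=(p*·3.0700+(1−p*)·48.4500)/1.26=10.4998; Δ=(3.0700−48.4500)/(197.6271−103.7192)=-0.4832; B=V−Δ·S=78.2311
Node (2,0) S=27.3800: V=(p*·19.6006+(1−p*)·60.3434)/1.26=22.7953; Δ=(19.6006−60.3434)/(38.6058−20.2612)=-2.2210; B=V−Δ·S=83.6055
Node (2,1) S=52.1700: V=(p*·31.1656+(1−p*)·19.6006)/1.26=22.6797; Δ=(31.1656−19.6006)/(73.5597−38.6058)=0.3309; B=V−Δ·S=5.4185
Node (2,2) S=99.4050: V=(p*·10.4998+(1−p*)·31.1656)/1.26=12.0051; Δ=(10.4998−31.1656)/(140.1610−73.5597)=-0.3103; B=V−Δ·S=42.8496
Node (1,0) S=37.0000: V=(p*·22.6797+(1−p*)·22.7953)/1.26=18.0203; Δ=(22.6797−22.7953)/(52.1700−27.3800)=-0.0047; B=V−Δ·S=18.1929
Node (1,1) S=70.5000: V=(p*·12.0051+(1−p*)·22.6797)/1.26=11.4246; Δ=(12.0051−22.6797)/(99.4050−52.1700)=-0.2260; B=V−Δ·S=27.3568
Node (0,0) S=50.0000: V=(p*·11.4246+(1−p*)·18.0203)/1.26=10.2391; Δ=(11.4246−18.0203)/(70.5000−37.0000)=-0.1969; B=V−Δ·S=20.0835
Check: Δ(0,0)·S0 + B(0,0) = 10.2391 = V0.

(0,0): Delta=-0.1969 Bond=20.0835
(1,0): Delta=-0.0047 Bond=18.1929
(1,1): Delta=-0.2260 Bond=27.3568
(2,0): Delta=-2.2210 Bond=83.6055
(2,1): Delta=0.3309 Bond=5.4185
(2,2): Delta=-0.3103 Bond=42.8496
(3,0): Delta=2.7926 Bond=3.7613
(3,1): Delta=-2.9800 Bond=134.6453
(3,2): Delta=0.8321 Bond=-30.0434
(3,3): Delta=-0.4832 Bond=78.2311
V0=10.2391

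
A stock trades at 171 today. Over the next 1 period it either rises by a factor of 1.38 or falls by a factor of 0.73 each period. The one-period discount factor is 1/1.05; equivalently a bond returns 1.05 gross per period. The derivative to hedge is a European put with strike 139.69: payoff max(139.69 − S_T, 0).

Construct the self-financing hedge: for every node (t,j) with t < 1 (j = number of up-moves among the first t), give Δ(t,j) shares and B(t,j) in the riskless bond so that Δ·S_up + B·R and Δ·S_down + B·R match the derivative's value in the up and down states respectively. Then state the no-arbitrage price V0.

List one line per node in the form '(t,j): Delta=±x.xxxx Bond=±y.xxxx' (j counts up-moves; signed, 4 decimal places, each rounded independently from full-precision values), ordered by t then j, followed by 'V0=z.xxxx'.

Under the risk-neutral measure, an up-move has probability p* = (R−d)/(u−d) = 0.4923 and values discount at R = 1.05.
At expiry t=1: V(1,0)=14.8600, V(1,1)=0.0000
Node (0,0) S=171.0000: V=(p*·0.0000+(1−p*)·14.8600)/1.05=7.1851; Δ=(0.0000−14.8600)/(235.9800−124.8300)=-0.1337; B=V−Δ·S=30.0466
Self-financing check: at every node Δ·S+B equals the discounted successor values.

(0,0): Delta=-0.1337 Bond=30.0466
V0=7.1851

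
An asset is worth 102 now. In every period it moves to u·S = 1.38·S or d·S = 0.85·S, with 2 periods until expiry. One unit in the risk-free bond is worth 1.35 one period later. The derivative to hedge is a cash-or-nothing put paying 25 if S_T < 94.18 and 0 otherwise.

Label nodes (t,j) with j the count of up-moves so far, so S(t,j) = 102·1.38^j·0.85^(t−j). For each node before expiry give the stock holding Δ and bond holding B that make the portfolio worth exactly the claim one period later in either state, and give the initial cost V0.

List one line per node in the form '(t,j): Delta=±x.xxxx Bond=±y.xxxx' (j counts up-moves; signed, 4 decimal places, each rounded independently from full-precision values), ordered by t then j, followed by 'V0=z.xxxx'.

Risk-neutral probability p* = (R−d)/(u−d) = (1.35−0.85)/(1.38−0.85) = 0.9434.
Terminal payoffs: V(2,0)=25.0000, V(2,1)=0.0000, V(2,2)=0.0000
Node (1,0) S=86.7000: V=(p*·0.0000+(1−p*)·25.0000)/1.35=1.0482; Δ=(0.0000−25.0000)/(119.6460−73.6950)=-0.5441; B=V−Δ·S=48.2180
Node (1,1) S=140.7600: V=(p*·0.0000+(1−p*)·0.0000)/1.35=0.0000; Δ=(0.0000−0.0000)/(194.2488−119.6460)=0.0000; B=V−Δ·S=0.0000
Node (0,0) S=102.0000: V=(p*·0.0000+(1−p*)·1.0482)/1.35=0.0440; Δ=(0.0000−1.0482)/(140.7600−86.7000)=-0.0194; B=V−Δ·S=2.0217
Self-financing check: at every node Δ·S+B equals the discounted successor values.

(0,0): Delta=-0.0194 Bond=2.0217
(1,0): Delta=-0.5441 Bond=48.2180
(1,1): Delta=0.0000 Bond=0.0000
V0=0.0440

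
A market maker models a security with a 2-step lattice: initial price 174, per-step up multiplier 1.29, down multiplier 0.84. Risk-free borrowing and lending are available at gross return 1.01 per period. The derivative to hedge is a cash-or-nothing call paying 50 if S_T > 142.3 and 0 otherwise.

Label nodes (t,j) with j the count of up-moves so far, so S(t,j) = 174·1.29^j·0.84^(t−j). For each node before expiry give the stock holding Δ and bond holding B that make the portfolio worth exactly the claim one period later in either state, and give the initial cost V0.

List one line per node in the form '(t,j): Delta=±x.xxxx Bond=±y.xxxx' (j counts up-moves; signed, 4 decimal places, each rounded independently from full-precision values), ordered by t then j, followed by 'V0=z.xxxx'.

Under the risk-neutral measure, an up-move has probability p* = (R−d)/(u−d) = 0.3778 and values discount at R = 1.01.
At expiry t=2: V(2,0)=0.0000, V(2,1)=50.0000, V(2,2)=50.0000
(1,0): S=146.1600. Δ = (V_up−V_dn)/(S_up−S_dn) = (50.0000−0.0000)/(188.5464−122.7744) = 0.7602. V = [p*·50.0000 + (1−p*)·0.0000]/1.01 = 18.7019. B = V − Δ·S = -92.4092.
(1,1): S=224.4600. Δ = (V_up−V_dn)/(S_up−S_dn) = (50.0000−50.0000)/(289.5534−188.5464) = 0.0000. V = [p*·50.0000 + (1−p*)·50.0000]/1.01 = 49.5050. B = V − Δ·S = 49.5050.
(0,0): S=174.0000. Δ = (V_up−V_dn)/(S_up−S_dn) = (49.5050−18.7019)/(224.4600−146.1600) = 0.3934. V = [p*·49.5050 + (1−p*)·18.7019]/1.01 = 30.0382. B = V − Δ·S = -38.4131.
Self-financing check: at every node Δ·S+B equals the discounted successor values.

(0,0): Delta=0.3934 Bond=-38.4131
(1,0): Delta=0.7602 Bond=-92.4092
(1,1): Delta=0.0000 Bond=49.5050
V0=30.0382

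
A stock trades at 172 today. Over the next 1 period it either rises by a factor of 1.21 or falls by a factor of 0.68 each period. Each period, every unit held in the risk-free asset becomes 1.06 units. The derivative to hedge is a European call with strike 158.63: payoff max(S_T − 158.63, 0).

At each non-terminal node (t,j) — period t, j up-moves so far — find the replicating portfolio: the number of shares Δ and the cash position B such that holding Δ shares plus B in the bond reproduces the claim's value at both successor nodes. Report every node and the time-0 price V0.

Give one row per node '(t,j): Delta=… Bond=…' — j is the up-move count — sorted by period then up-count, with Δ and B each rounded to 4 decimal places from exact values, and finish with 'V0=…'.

Under the risk-neutral measure, an up-move has probability p* = (R−d)/(u−d) = 0.7170 and values discount at R = 1.06.
Terminal payoffs: V(1,0)=0.0000, V(1,1)=49.4900
(0,0): S=172.0000. Δ = (V_up−V_dn)/(S_up−S_dn) = (49.4900−0.0000)/(208.1200−116.9600) = 0.5429. V = [p*·49.4900 + (1−p*)·0.0000]/1.06 = 33.4749. B = V − Δ·S = -59.9025.
Each (Δ,B) replicates both successor values, so the strategy is self-financing and V0 is arbitrage-free.

(0,0): Delta=0.5429 Bond=-59.9025
V0=33.4749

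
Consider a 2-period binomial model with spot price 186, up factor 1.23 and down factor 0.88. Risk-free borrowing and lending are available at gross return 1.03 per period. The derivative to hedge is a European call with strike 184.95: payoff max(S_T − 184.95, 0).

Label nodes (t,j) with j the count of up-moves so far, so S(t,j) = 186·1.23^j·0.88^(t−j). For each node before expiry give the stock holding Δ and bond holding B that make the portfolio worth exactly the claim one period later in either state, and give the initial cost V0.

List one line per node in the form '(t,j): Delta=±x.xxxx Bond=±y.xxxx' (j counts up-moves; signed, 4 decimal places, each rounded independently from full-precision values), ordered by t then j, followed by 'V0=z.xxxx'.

(0,0): Delta=0.6513 Bond=-96.8921
(1,0): Delta=0.2859 Bond=-39.9757
(1,1): Delta=1.0000 Bond=-179.5631
V0=24.2589

Risk-neutral probability p* = (R−d)/(u−d) = (1.03−0.88)/(1.23−0.88) = 0.4286.
At expiry t=2: V(2,0)=0.0000, V(2,1)=16.3764, V(2,2)=96.4494
  t=1,j=0: stock 163.6800 → up 201.3264 (V=16.3764), down 144.0384 (V=0.0000). Price 6.8140; hedge Δ=0.2859, bond B=-39.9757.
  t=1,j=1: stock 228.7800 → up 281.3994 (V=96.4494), down 201.3264 (V=16.3764). Price 49.2169; hedge Δ=1.0000, bond B=-179.5631.
  t=0,j=0: stock 186.0000 → up 228.7800 (V=49.2169), down 163.6800 (V=6.8140). Price 24.2589; hedge Δ=0.6513, bond B=-96.8921.
Check: Δ(0,0)·S0 + B(0,0) = 24.2589 = V0.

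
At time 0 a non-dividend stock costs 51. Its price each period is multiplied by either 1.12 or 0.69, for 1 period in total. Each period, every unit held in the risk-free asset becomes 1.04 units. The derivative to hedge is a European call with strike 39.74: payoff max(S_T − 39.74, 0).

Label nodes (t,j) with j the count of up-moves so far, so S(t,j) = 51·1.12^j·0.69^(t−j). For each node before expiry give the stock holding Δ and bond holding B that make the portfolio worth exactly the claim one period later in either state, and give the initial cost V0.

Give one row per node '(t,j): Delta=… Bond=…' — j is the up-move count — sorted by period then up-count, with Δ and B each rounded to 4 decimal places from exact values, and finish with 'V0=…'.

(0,0): Delta=0.7925 Bond=-26.8162
V0=13.6024

The replicating-portfolio and risk-neutral prices coincide; use p* = (1.04−0.69)/(1.12−0.69) = 0.8140 for the latter.
Payoff layer (t=1): V(1,0)=0.0000, V(1,1)=17.3800
Node (0,0) S=51.0000: V=(p*·17.3800+(1−p*)·0.0000)/1.04=13.6024; Δ=(17.3800−0.0000)/(57.1200−35.1900)=0.7925; B=V−Δ·S=-26.8162
The time-0 hedge costs 13.6024, which is the no-arbitrage price.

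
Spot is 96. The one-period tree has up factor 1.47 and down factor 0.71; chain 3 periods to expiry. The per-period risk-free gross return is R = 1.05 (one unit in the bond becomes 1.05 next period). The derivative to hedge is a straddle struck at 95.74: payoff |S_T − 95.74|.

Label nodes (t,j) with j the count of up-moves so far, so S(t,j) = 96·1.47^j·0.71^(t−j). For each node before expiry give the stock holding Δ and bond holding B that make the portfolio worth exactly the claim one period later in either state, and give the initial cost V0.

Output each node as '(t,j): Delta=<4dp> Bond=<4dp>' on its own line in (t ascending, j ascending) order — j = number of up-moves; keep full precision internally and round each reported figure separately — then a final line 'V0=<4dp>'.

(0,0): Delta=0.4183 Bond=8.4616
(1,0): Delta=-0.1521 Bond=47.7581
(1,1): Delta=0.7585 Bond=-39.1354
(2,0): Delta=-1.0000 Bond=91.1810
(2,1): Delta=0.3539 Bond=-0.5442
(2,2): Delta=1.0000 Bond=-91.1810
V0=48.6153

Risk-neutral probability p* = (R−d)/(u−d) = (1.05−0.71)/(1.47−0.71) = 0.4474.
At expiry t=3: V(3,0)=61.3805, V(3,1)=24.6014, V(3,2)=51.5469, V(3,3)=209.2062
(2,0): S=48.3936. Δ = (V_up−V_dn)/(S_up−S_dn) = (24.6014−61.3805)/(71.1386−34.3595) = -1.0000. V = [p*·24.6014 + (1−p*)·61.3805]/1.05 = 42.7874. B = V − Δ·S = 91.1810.
(2,1): S=100.1952. Δ = (V_up−V_dn)/(S_up−S_dn) = (51.5469−24.6014)/(147.2869−71.1386) = 0.3539. V = [p*·51.5469 + (1−p*)·24.6014]/1.05 = 34.9105. B = V − Δ·S = -0.5442.
(2,2): S=207.4464. Δ = (V_up−V_dn)/(S_up−S_dn) = (209.2062−51.5469)/(304.9462−147.2869) = 1.0000. V = [p*·209.2062 + (1−p*)·51.5469]/1.05 = 116.2654. B = V − Δ·S = -91.1810.
(1,0): S=68.1600. Δ = (V_up−V_dn)/(S_up−S_dn) = (34.9105−42.7874)/(100.1952−48.3936) = -0.1521. V = [p*·34.9105 + (1−p*)·42.7874]/1.05 = 37.3938. B = V − Δ·S = 47.7581.
(1,1): S=141.1200. Δ = (V_up−V_dn)/(S_up−S_dn) = (116.2654−34.9105)/(207.4464−100.1952) = 0.7585. V = [p*·116.2654 + (1−p*)·34.9105]/1.05 = 67.9106. B = V − Δ·S = -39.1354.
(0,0): S=96.0000. Δ = (V_up−V_dn)/(S_up−S_dn) = (67.9106−37.3938)/(141.1200−68.1600) = 0.4183. V = [p*·67.9106 + (1−p*)·37.3938]/1.05 = 48.6153. B = V − Δ·S = 8.4616.
Root portfolio cost Δ·96+B reproduces V0=48.6153.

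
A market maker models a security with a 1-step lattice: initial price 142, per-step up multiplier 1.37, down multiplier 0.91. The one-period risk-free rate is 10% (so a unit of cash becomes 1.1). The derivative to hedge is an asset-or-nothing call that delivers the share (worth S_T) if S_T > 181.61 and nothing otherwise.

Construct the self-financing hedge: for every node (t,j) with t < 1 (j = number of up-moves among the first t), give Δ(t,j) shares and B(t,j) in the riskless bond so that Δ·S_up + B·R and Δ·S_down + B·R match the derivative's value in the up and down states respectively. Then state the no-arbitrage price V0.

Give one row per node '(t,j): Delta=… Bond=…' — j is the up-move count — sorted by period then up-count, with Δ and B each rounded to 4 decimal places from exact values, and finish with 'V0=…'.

(0,0): Delta=2.9783 Bond=-349.8644
V0=73.0486

Risk-neutral probability p* = (R−d)/(u−d) = (1.1−0.91)/(1.37−0.91) = 0.4130.
At expiry t=1: V(1,0)=0.0000, V(1,1)=194.5400
(0,0): S=142.0000. Δ = (V_up−V_dn)/(S_up−S_dn) = (194.5400−0.0000)/(194.5400−129.2200) = 2.9783. V = [p*·194.5400 + (1−p*)·0.0000]/1.1 = 73.0486. B = V − Δ·S = -349.8644.
Each (Δ,B) replicates both successor values, so the strategy is self-financing and V0 is arbitrage-free.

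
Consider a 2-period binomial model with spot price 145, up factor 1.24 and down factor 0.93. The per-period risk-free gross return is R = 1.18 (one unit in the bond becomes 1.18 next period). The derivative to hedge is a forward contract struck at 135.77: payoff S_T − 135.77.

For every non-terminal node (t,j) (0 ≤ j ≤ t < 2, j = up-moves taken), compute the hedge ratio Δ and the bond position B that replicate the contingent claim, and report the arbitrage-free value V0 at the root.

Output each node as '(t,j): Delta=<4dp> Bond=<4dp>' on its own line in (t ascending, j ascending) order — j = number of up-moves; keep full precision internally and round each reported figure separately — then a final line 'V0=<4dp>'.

(0,0): Delta=1.0000 Bond=-97.5079
(1,0): Delta=1.0000 Bond=-115.0593
(1,1): Delta=1.0000 Bond=-115.0593
V0=47.4921

Risk-neutral probability p* = (R−d)/(u−d) = (1.18−0.93)/(1.24−0.93) = 0.8065.
At expiry t=2: V(2,0)=-10.3595, V(2,1)=31.4440, V(2,2)=87.1820
Node (1,0) S=134.8500: V=(p*·31.4440+(1−p*)·-10.3595)/1.18=19.7907; Δ=(31.4440−-10.3595)/(167.2140−125.4105)=1.0000; B=V−Δ·S=-115.0593
Node (1,1) S=179.8000: V=(p*·87.1820+(1−p*)·31.4440)/1.18=64.7407; Δ=(87.1820−31.4440)/(222.9520−167.2140)=1.0000; B=V−Δ·S=-115.0593
Node (0,0) S=145.0000: V=(p*·64.7407+(1−p*)·19.7907)/1.18=47.4921; Δ=(64.7407−19.7907)/(179.8000−134.8500)=1.0000; B=V−Δ·S=-97.5079
Self-financing check: at every node Δ·S+B equals the discounted successor values.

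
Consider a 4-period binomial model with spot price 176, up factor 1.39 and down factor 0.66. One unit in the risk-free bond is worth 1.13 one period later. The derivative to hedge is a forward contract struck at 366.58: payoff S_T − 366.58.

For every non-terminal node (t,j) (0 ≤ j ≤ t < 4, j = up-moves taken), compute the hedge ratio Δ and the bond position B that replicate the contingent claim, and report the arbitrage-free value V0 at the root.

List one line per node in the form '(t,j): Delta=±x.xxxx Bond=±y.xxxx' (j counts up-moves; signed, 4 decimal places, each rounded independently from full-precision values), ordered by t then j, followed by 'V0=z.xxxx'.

(0,0): Delta=1.0000 Bond=-224.8304
(1,0): Delta=1.0000 Bond=-254.0583
(1,1): Delta=1.0000 Bond=-254.0583
(2,0): Delta=1.0000 Bond=-287.0859
(2,1): Delta=1.0000 Bond=-287.0859
(2,2): Delta=1.0000 Bond=-287.0859
(3,0): Delta=1.0000 Bond=-324.4071
(3,1): Delta=1.0000 Bond=-324.4071
(3,2): Delta=1.0000 Bond=-324.4071
(3,3): Delta=1.0000 Bond=-324.4071
V0=-48.8304

No-arbitrage ⇒ martingale measure with p* = (R−d)/(u−d) = 0.6438.
Terminal payoffs: V(4,0)=-333.1845, V(4,1)=-296.2470, V(4,2)=-218.4544, V(4,3)=-54.6185, V(4,4)=290.4298
(3,0): S=50.5993. Δ = (V_up−V_dn)/(S_up−S_dn) = (-296.2470−-333.1845)/(70.3330−33.3955) = 1.0000. V = [p*·-296.2470 + (1−p*)·-333.1845]/1.13 = -273.8078. B = V − Δ·S = -324.4071.
(3,1): S=106.5652. Δ = (V_up−V_dn)/(S_up−S_dn) = (-218.4544−-296.2470)/(148.1256−70.3330) = 1.0000. V = [p*·-218.4544 + (1−p*)·-296.2470]/1.13 = -217.8419. B = V − Δ·S = -324.4071.
(3,2): S=224.4327. Δ = (V_up−V_dn)/(S_up−S_dn) = (-54.6185−-218.4544)/(311.9615−148.1256) = 1.0000. V = [p*·-54.6185 + (1−p*)·-218.4544]/1.13 = -99.9743. B = V − Δ·S = -324.4071.
(3,3): S=472.6689. Δ = (V_up−V_dn)/(S_up−S_dn) = (290.4298−-54.6185)/(657.0098−311.9615) = 1.0000. V = [p*·290.4298 + (1−p*)·-54.6185]/1.13 = 148.2619. B = V − Δ·S = -324.4071.
(2,0): S=76.6656. Δ = (V_up−V_dn)/(S_up−S_dn) = (-217.8419−-273.8078)/(106.5652−50.5993) = 1.0000. V = [p*·-217.8419 + (1−p*)·-273.8078]/1.13 = -210.4203. B = V − Δ·S = -287.0859.
(2,1): S=161.4624. Δ = (V_up−V_dn)/(S_up−S_dn) = (-99.9743−-217.8419)/(224.4327−106.5652) = 1.0000. V = [p*·-99.9743 + (1−p*)·-217.8419]/1.13 = -125.6235. B = V − Δ·S = -287.0859.
(2,2): S=340.0496. Δ = (V_up−V_dn)/(S_up−S_dn) = (148.2619−-99.9743)/(472.6689−224.4327) = 1.0000. V = [p*·148.2619 + (1−p*)·-99.9743]/1.13 = 52.9637. B = V − Δ·S = -287.0859.
(1,0): S=116.1600. Δ = (V_up−V_dn)/(S_up−S_dn) = (-125.6235−-210.4203)/(161.4624−76.6656) = 1.0000. V = [p*·-125.6235 + (1−p*)·-210.4203]/1.13 = -137.8983. B = V − Δ·S = -254.0583.
(1,1): S=244.6400. Δ = (V_up−V_dn)/(S_up−S_dn) = (52.9637−-125.6235)/(340.0496−161.4624) = 1.0000. V = [p*·52.9637 + (1−p*)·-125.6235]/1.13 = -9.4183. B = V − Δ·S = -254.0583.
(0,0): S=176.0000. Δ = (V_up−V_dn)/(S_up−S_dn) = (-9.4183−-137.8983)/(244.6400−116.1600) = 1.0000. V = [p*·-9.4183 + (1−p*)·-137.8983]/1.13 = -48.8304. B = V − Δ·S = -224.8304.
The time-0 hedge costs -48.8304, which is the no-arbitrage price.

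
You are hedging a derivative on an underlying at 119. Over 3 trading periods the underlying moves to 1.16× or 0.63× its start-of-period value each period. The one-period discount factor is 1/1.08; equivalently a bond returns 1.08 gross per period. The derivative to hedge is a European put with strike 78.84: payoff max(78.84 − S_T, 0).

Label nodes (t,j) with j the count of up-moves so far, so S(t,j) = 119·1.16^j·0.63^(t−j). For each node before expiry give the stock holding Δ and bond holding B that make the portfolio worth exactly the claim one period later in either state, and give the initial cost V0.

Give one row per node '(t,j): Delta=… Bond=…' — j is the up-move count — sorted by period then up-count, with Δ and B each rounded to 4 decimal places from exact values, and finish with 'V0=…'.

(0,0): Delta=-0.0916 Bond=12.1372
(1,0): Delta=-0.5639 Bond=48.5223
(1,1): Delta=-0.0459 Bond=6.8124
(2,0): Delta=-1.0000 Bond=73.0000
(2,1): Delta=-0.5218 Bond=48.7425
(2,2): Delta=0.0000 Bond=0.0000
V0=1.2421

No-arbitrage ⇒ martingale measure with p* = (R−d)/(u−d) = 0.8491.
Terminal values V(3,·): V(3,0)=49.0844, V(3,1)=24.0519, V(3,2)=0.0000, V(3,3)=0.0000
(2,0): S=47.2311. Δ = (V_up−V_dn)/(S_up−S_dn) = (24.0519−49.0844)/(54.7881−29.7556) = -1.0000. V = [p*·24.0519 + (1−p*)·49.0844]/1.08 = 25.7689. B = V − Δ·S = 73.0000.
(2,1): S=86.9652. Δ = (V_up−V_dn)/(S_up−S_dn) = (0.0000−24.0519)/(100.8796−54.7881) = -0.5218. V = [p*·0.0000 + (1−p*)·24.0519]/1.08 = 3.3616. B = V − Δ·S = 48.7425.
(2,2): S=160.1264. Δ = (V_up−V_dn)/(S_up−S_dn) = (0.0000−0.0000)/(185.7466−100.8796) = 0.0000. V = [p*·0.0000 + (1−p*)·0.0000]/1.08 = 0.0000. B = V − Δ·S = 0.0000.
(1,0): S=74.9700. Δ = (V_up−V_dn)/(S_up−S_dn) = (3.3616−25.7689)/(86.9652−47.2311) = -0.5639. V = [p*·3.3616 + (1−p*)·25.7689]/1.08 = 6.2443. B = V − Δ·S = 48.5223.
(1,1): S=138.0400. Δ = (V_up−V_dn)/(S_up−S_dn) = (0.0000−3.3616)/(160.1264−86.9652) = -0.0459. V = [p*·0.0000 + (1−p*)·3.3616]/1.08 = 0.4698. B = V − Δ·S = 6.8124.
(0,0): S=119.0000. Δ = (V_up−V_dn)/(S_up−S_dn) = (0.4698−6.2443)/(138.0400−74.9700) = -0.0916. V = [p*·0.4698 + (1−p*)·6.2443]/1.08 = 1.2421. B = V − Δ·S = 12.1372.
Each (Δ,B) replicates both successor values, so the strategy is self-financing and V0 is arbitrage-free.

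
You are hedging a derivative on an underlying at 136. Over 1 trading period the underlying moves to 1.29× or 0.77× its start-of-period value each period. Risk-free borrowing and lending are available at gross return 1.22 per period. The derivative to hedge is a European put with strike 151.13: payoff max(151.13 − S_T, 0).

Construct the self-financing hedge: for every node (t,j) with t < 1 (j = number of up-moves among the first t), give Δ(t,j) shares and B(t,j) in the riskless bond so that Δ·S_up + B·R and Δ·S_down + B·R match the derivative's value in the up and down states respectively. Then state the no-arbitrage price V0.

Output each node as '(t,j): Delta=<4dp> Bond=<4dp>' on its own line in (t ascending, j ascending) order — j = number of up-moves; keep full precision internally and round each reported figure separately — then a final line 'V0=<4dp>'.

(0,0): Delta=-0.6562 Bond=94.3709
V0=5.1209

Risk-neutral probability p* = (R−d)/(u−d) = (1.22−0.77)/(1.29−0.77) = 0.8654.
Payoff layer (t=1): V(1,0)=46.4100, V(1,1)=0.0000
(0,0): S=136.0000. Δ = (V_up−V_dn)/(S_up−S_dn) = (0.0000−46.4100)/(175.4400−104.7200) = -0.6562. V = [p*·0.0000 + (1−p*)·46.4100]/1.22 = 5.1209. B = V − Δ·S = 94.3709.
Self-financing check: at every node Δ·S+B equals the discounted successor values.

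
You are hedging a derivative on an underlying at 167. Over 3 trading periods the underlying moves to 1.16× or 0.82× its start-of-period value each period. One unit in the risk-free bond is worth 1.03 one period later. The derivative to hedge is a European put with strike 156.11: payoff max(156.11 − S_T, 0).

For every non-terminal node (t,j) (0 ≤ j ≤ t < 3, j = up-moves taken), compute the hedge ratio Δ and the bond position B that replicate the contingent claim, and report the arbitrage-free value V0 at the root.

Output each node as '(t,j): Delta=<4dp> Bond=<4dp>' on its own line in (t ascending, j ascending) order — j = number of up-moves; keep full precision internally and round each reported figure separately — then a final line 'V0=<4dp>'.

(0,0): Delta=-0.2954 Bond=59.0105
(1,0): Delta=-0.6374 Bond=107.6139
(1,1): Delta=-0.1457 Bond=31.7888
(2,0): Delta=-1.0000 Bond=151.5631
(2,1): Delta=-0.4787 Bond=85.6342
(2,2): Delta=0.0000 Bond=0.0000
V0=9.6844

Since d<R<u, set p* = (R−d)/(u−d) = 0.6176; price each node as the discounted p*-expectation of its children.
At expiry t=3: V(3,0)=64.0315, V(3,1)=25.8527, V(3,2)=0.0000, V(3,3)=0.0000
(2,0): S=112.2908. Δ = (V_up−V_dn)/(S_up−S_dn) = (25.8527−64.0315)/(130.2573−92.0785) = -1.0000. V = [p*·25.8527 + (1−p*)·64.0315]/1.03 = 39.2723. B = V − Δ·S = 151.5631.
(2,1): S=158.8504. Δ = (V_up−V_dn)/(S_up−S_dn) = (0.0000−25.8527)/(184.2665−130.2573) = -0.4787. V = [p*·0.0000 + (1−p*)·25.8527]/1.03 = 9.5969. B = V − Δ·S = 85.6342.
(2,2): S=224.7152. Δ = (V_up−V_dn)/(S_up−S_dn) = (0.0000−0.0000)/(260.6696−184.2665) = 0.0000. V = [p*·0.0000 + (1−p*)·0.0000]/1.03 = 0.0000. B = V − Δ·S = 0.0000.
(1,0): S=136.9400. Δ = (V_up−V_dn)/(S_up−S_dn) = (9.5969−39.2723)/(158.8504−112.2908) = -0.6374. V = [p*·9.5969 + (1−p*)·39.2723]/1.03 = 20.3334. B = V − Δ·S = 107.6139.
(1,1): S=193.7200. Δ = (V_up−V_dn)/(S_up−S_dn) = (0.0000−9.5969)/(224.7152−158.8504) = -0.1457. V = [p*·0.0000 + (1−p*)·9.5969]/1.03 = 3.5625. B = V − Δ·S = 31.7888.
(0,0): S=167.0000. Δ = (V_up−V_dn)/(S_up−S_dn) = (3.5625−20.3334)/(193.7200−136.9400) = -0.2954. V = [p*·3.5625 + (1−p*)·20.3334]/1.03 = 9.6844. B = V − Δ·S = 59.0105.
Check: Δ(0,0)·S0 + B(0,0) = 9.6844 = V0.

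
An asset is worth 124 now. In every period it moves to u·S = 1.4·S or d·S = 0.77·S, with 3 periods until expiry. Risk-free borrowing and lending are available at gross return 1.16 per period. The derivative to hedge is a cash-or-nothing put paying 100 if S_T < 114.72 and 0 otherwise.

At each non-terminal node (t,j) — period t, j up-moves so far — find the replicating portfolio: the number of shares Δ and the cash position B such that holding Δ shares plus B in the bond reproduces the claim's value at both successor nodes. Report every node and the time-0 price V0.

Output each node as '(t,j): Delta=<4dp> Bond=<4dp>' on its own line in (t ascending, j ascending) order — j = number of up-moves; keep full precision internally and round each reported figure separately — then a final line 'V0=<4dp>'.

(0,0): Delta=-0.4487 Bond=76.4463
(1,0): Delta=-0.8872 Bond=130.5450
(1,1): Delta=-0.3003 Bond=62.9133
(2,0): Delta=0.0000 Bond=86.2069
(2,1): Delta=-1.1875 Bond=191.5709
(2,2): Delta=0.0000 Bond=0.0000
V0=20.8087

Since d<R<u, set p* = (R−d)/(u−d) = 0.6190; price each node as the discounted p*-expectation of its children.
Terminal values V(3,·): V(3,0)=100.0000, V(3,1)=100.0000, V(3,2)=0.0000, V(3,3)=0.0000
(2,0): S=73.5196. Δ = (V_up−V_dn)/(S_up−S_dn) = (100.0000−100.0000)/(102.9274−56.6101) = 0.0000. V = [p*·100.0000 + (1−p*)·100.0000]/1.16 = 86.2069. B = V − Δ·S = 86.2069.
(2,1): S=133.6720. Δ = (V_up−V_dn)/(S_up−S_dn) = (0.0000−100.0000)/(187.1408−102.9274) = -1.1875. V = [p*·0.0000 + (1−p*)·100.0000]/1.16 = 32.8407. B = V − Δ·S = 191.5709.
(2,2): S=243.0400. Δ = (V_up−V_dn)/(S_up−S_dn) = (0.0000−0.0000)/(340.2560−187.1408) = 0.0000. V = [p*·0.0000 + (1−p*)·0.0000]/1.16 = 0.0000. B = V − Δ·S = 0.0000.
(1,0): S=95.4800. Δ = (V_up−V_dn)/(S_up−S_dn) = (32.8407−86.2069)/(133.6720−73.5196) = -0.8872. V = [p*·32.8407 + (1−p*)·86.2069]/1.16 = 45.8368. B = V − Δ·S = 130.5450.
(1,1): S=173.6000. Δ = (V_up−V_dn)/(S_up−S_dn) = (0.0000−32.8407)/(243.0400−133.6720) = -0.3003. V = [p*·0.0000 + (1−p*)·32.8407]/1.16 = 10.7851. B = V − Δ·S = 62.9133.
(0,0): S=124.0000. Δ = (V_up−V_dn)/(S_up−S_dn) = (10.7851−45.8368)/(173.6000−95.4800) = -0.4487. V = [p*·10.7851 + (1−p*)·45.8368]/1.16 = 20.8087. B = V − Δ·S = 76.4463.
Self-financing check: at every node Δ·S+B equals the discounted successor values.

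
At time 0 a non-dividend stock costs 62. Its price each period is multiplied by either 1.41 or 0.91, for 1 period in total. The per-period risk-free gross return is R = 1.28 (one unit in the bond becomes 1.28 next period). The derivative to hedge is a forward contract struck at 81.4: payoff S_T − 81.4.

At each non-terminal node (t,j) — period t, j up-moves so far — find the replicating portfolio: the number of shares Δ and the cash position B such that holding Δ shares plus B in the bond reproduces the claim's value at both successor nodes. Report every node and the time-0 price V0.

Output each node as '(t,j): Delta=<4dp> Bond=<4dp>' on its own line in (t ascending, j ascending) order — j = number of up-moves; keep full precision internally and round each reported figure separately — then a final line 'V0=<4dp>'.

No-arbitrage ⇒ martingale measure with p* = (R−d)/(u−d) = 0.7400.
Payoff layer (t=1): V(1,0)=-24.9800, V(1,1)=6.0200
  t=0,j=0: stock 62.0000 → up 87.4200 (V=6.0200), down 56.4200 (V=-24.9800). Price -1.5938; hedge Δ=1.0000, bond B=-63.5938.
Root portfolio cost Δ·62+B reproduces V0=-1.5938.

(0,0): Delta=1.0000 Bond=-63.5938
V0=-1.5938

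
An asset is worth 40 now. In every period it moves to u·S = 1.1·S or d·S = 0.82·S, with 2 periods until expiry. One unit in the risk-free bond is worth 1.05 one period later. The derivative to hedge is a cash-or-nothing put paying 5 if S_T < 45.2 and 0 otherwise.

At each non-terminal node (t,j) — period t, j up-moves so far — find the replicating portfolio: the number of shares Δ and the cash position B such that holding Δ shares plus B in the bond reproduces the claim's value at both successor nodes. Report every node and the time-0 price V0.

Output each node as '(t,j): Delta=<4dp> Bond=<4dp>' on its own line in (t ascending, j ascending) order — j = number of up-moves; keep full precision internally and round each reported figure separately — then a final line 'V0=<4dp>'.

No-arbitrage ⇒ martingale measure with p* = (R−d)/(u−d) = 0.8214.
At expiry t=2: V(2,0)=5.0000, V(2,1)=5.0000, V(2,2)=0.0000
  t=1,j=0: stock 32.8000 → up 36.0800 (V=5.0000), down 26.8960 (V=5.0000). Price 4.7619; hedge Δ=0.0000, bond B=4.7619.
  t=1,j=1: stock 44.0000 → up 48.4000 (V=0.0000), down 36.0800 (V=5.0000). Price 0.8503; hedge Δ=-0.4058, bond B=18.7075.
  t=0,j=0: stock 40.0000 → up 44.0000 (V=0.8503), down 32.8000 (V=4.7619). Price 1.4751; hedge Δ=-0.3492, bond B=15.4450.
The time-0 hedge costs 1.4751, which is the no-arbitrage price.

(0,0): Delta=-0.3492 Bond=15.4450
(1,0): Delta=0.0000 Bond=4.7619
(1,1): Delta=-0.4058 Bond=18.7075
V0=1.4751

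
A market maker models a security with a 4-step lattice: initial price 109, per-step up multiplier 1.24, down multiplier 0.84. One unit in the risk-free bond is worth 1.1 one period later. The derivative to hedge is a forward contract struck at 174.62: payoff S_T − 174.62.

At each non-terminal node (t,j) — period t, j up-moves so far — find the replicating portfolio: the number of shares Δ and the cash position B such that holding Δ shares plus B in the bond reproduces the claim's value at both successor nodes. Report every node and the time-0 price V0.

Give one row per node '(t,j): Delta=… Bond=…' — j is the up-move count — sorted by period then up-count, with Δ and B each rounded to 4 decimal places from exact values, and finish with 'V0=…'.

(0,0): Delta=1.0000 Bond=-119.2678
(1,0): Delta=1.0000 Bond=-131.1946
(1,1): Delta=1.0000 Bond=-131.1946
(2,0): Delta=1.0000 Bond=-144.3140
(2,1): Delta=1.0000 Bond=-144.3140
(2,2): Delta=1.0000 Bond=-144.3140
(3,0): Delta=1.0000 Bond=-158.7455
(3,1): Delta=1.0000 Bond=-158.7455
(3,2): Delta=1.0000 Bond=-158.7455
(3,3): Delta=1.0000 Bond=-158.7455
V0=-10.2678

Since d<R<u, set p* = (R−d)/(u−d) = 0.6500; price each node as the discounted p*-expectation of its children.
At expiry t=4: V(4,0)=-120.3520, V(4,1)=-94.5101, V(4,2)=-56.3626, V(4,3)=-0.0495, V(4,4)=83.0793
(3,0): S=64.6047. Δ = (V_up−V_dn)/(S_up−S_dn) = (-94.5101−-120.3520)/(80.1099−54.2680) = 1.0000. V = [p*·-94.5101 + (1−p*)·-120.3520]/1.1 = -94.1407. B = V − Δ·S = -158.7455.
(3,1): S=95.3689. Δ = (V_up−V_dn)/(S_up−S_dn) = (-56.3626−-94.5101)/(118.2574−80.1099) = 1.0000. V = [p*·-56.3626 + (1−p*)·-94.5101]/1.1 = -63.3766. B = V − Δ·S = -158.7455.
(3,2): S=140.7827. Δ = (V_up−V_dn)/(S_up−S_dn) = (-0.0495−-56.3626)/(174.5705−118.2574) = 1.0000. V = [p*·-0.0495 + (1−p*)·-56.3626]/1.1 = -17.9628. B = V − Δ·S = -158.7455.
(3,3): S=207.8220. Δ = (V_up−V_dn)/(S_up−S_dn) = (83.0793−-0.0495)/(257.6993−174.5705) = 1.0000. V = [p*·83.0793 + (1−p*)·-0.0495]/1.1 = 49.0766. B = V − Δ·S = -158.7455.
(2,0): S=76.9104. Δ = (V_up−V_dn)/(S_up−S_dn) = (-63.3766−-94.1407)/(95.3689−64.6047) = 1.0000. V = [p*·-63.3766 + (1−p*)·-94.1407]/1.1 = -67.4036. B = V − Δ·S = -144.3140.
(2,1): S=113.5344. Δ = (V_up−V_dn)/(S_up−S_dn) = (-17.9628−-63.3766)/(140.7827−95.3689) = 1.0000. V = [p*·-17.9628 + (1−p*)·-63.3766]/1.1 = -30.7796. B = V − Δ·S = -144.3140.
(2,2): S=167.5984. Δ = (V_up−V_dn)/(S_up−S_dn) = (49.0766−-17.9628)/(207.8220−140.7827) = 1.0000. V = [p*·49.0766 + (1−p*)·-17.9628]/1.1 = 23.2844. B = V − Δ·S = -144.3140.
(1,0): S=91.5600. Δ = (V_up−V_dn)/(S_up−S_dn) = (-30.7796−-67.4036)/(113.5344−76.9104) = 1.0000. V = [p*·-30.7796 + (1−p*)·-67.4036]/1.1 = -39.6346. B = V − Δ·S = -131.1946.
(1,1): S=135.1600. Δ = (V_up−V_dn)/(S_up−S_dn) = (23.2844−-30.7796)/(167.5984−113.5344) = 1.0000. V = [p*·23.2844 + (1−p*)·-30.7796]/1.1 = 3.9654. B = V − Δ·S = -131.1946.
(0,0): S=109.0000. Δ = (V_up−V_dn)/(S_up−S_dn) = (3.9654−-39.6346)/(135.1600−91.5600) = 1.0000. V = [p*·3.9654 + (1−p*)·-39.6346]/1.1 = -10.2678. B = V − Δ·S = -119.2678.
Self-financing check: at every node Δ·S+B equals the discounted successor values.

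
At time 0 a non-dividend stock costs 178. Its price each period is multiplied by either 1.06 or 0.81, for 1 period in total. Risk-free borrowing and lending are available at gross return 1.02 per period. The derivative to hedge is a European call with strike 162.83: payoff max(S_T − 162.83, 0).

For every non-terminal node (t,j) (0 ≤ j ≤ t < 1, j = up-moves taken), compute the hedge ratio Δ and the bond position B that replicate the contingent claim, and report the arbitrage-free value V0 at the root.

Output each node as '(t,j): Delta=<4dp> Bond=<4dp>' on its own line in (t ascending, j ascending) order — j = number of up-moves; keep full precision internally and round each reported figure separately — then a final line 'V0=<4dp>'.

The replicating-portfolio and risk-neutral prices coincide; use p* = (1.02−0.81)/(1.06−0.81) = 0.8400 for the latter.
Payoff layer (t=1): V(1,0)=0.0000, V(1,1)=25.8500
Node (0,0) S=178.0000: V=(p*·25.8500+(1−p*)·0.0000)/1.02=21.2882; Δ=(25.8500−0.0000)/(188.6800−144.1800)=0.5809; B=V−Δ·S=-82.1118
Self-financing check: at every node Δ·S+B equals the discounted successor values.

(0,0): Delta=0.5809 Bond=-82.1118
V0=21.2882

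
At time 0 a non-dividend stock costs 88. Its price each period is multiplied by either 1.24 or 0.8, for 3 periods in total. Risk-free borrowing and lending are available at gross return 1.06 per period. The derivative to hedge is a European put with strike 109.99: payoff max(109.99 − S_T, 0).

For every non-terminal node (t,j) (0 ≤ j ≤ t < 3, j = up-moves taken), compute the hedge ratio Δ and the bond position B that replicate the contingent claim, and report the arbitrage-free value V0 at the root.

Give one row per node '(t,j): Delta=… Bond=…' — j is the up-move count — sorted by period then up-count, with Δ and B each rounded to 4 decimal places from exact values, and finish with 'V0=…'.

(0,0): Delta=-0.5362 Bond=61.5437
(1,0): Delta=-1.0000 Bond=97.8907
(1,1): Delta=-0.3290 Bond=42.6294
(2,0): Delta=-1.0000 Bond=103.7642
(2,1): Delta=-1.0000 Bond=103.7642
(2,2): Delta=-0.0293 Bond=4.6339
V0=14.3617

No-arbitrage ⇒ martingale measure with p* = (R−d)/(u−d) = 0.5909.
Terminal payoffs: V(3,0)=64.9340, V(3,1)=40.1532, V(3,2)=1.7430, V(3,3)=0.0000
Node (2,0) S=56.3200: V=(p*·40.1532+(1−p*)·64.9340)/1.06=47.4442; Δ=(40.1532−64.9340)/(69.8368−45.0560)=-1.0000; B=V−Δ·S=103.7642
Node (2,1) S=87.2960: V=(p*·1.7430+(1−p*)·40.1532)/1.06=16.4682; Δ=(1.7430−40.1532)/(108.2470−69.8368)=-1.0000; B=V−Δ·S=103.7642
Node (2,2) S=135.3088: V=(p*·0.0000+(1−p*)·1.7430)/1.06=0.6727; Δ=(0.0000−1.7430)/(167.7829−108.2470)=-0.0293; B=V−Δ·S=4.6339
Node (1,0) S=70.4000: V=(p*·16.4682+(1−p*)·47.4442)/1.06=27.4907; Δ=(16.4682−47.4442)/(87.2960−56.3200)=-1.0000; B=V−Δ·S=97.8907
Node (1,1) S=109.1200: V=(p*·0.6727+(1−p*)·16.4682)/1.06=6.7306; Δ=(0.6727−16.4682)/(135.3088−87.2960)=-0.3290; B=V−Δ·S=42.6294
Node (0,0) S=88.0000: V=(p*·6.7306+(1−p*)·27.4907)/1.06=14.3617; Δ=(6.7306−27.4907)/(109.1200−70.4000)=-0.5362; B=V−Δ·S=61.5437
Each (Δ,B) replicates both successor values, so the strategy is self-financing and V0 is arbitrage-free.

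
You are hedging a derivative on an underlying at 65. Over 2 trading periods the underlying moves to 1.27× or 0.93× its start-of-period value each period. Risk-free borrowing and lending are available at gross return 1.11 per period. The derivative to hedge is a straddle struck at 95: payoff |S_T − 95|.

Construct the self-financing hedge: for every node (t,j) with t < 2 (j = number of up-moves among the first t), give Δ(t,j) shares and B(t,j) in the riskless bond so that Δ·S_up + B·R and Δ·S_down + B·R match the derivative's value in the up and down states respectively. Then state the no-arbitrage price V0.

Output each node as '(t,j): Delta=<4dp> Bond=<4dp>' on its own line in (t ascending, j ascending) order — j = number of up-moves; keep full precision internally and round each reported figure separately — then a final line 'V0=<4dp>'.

(0,0): Delta=-0.5753 Bond=53.9776
(1,0): Delta=-1.0000 Bond=85.5856
(1,1): Delta=-0.2989 Bond=37.0970
V0=16.5802

Risk-neutral probability p* = (R−d)/(u−d) = (1.11−0.93)/(1.27−0.93) = 0.5294.
Terminal values V(2,·): V(2,0)=38.7815, V(2,1)=18.2285, V(2,2)=9.8385
(1,0): S=60.4500. Δ = (V_up−V_dn)/(S_up−S_dn) = (18.2285−38.7815)/(76.7715−56.2185) = -1.0000. V = [p*·18.2285 + (1−p*)·38.7815]/1.11 = 25.1356. B = V − Δ·S = 85.5856.
(1,1): S=82.5500. Δ = (V_up−V_dn)/(S_up−S_dn) = (9.8385−18.2285)/(104.8385−76.7715) = -0.2989. V = [p*·9.8385 + (1−p*)·18.2285]/1.11 = 12.4205. B = V − Δ·S = 37.0970.
(0,0): S=65.0000. Δ = (V_up−V_dn)/(S_up−S_dn) = (12.4205−25.1356)/(82.5500−60.4500) = -0.5753. V = [p*·12.4205 + (1−p*)·25.1356]/1.11 = 16.5802. B = V − Δ·S = 53.9776.
Self-financing check: at every node Δ·S+B equals the discounted successor values.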